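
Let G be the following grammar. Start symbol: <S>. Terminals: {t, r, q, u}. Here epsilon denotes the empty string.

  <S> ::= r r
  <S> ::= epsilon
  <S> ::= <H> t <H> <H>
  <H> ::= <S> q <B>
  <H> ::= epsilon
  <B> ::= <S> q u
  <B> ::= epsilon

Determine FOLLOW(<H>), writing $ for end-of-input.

FIRST(<S>): from <S>::=r r we get {r}; from <S>::=epsilon we get {epsilon}; from <S>::=<H> t <H> <H> we get {q, r, t}. So FIRST(<S>) = {epsilon, q, r, t}.
FIRST(<H>): from <H>::=<S> q <B> we get {q, r, t}; from <H>::=epsilon we get {epsilon}. So FIRST(<H>) = {epsilon, q, r, t}.
FIRST(<B>): from <B>::=<S> q u we get {q, r, t}; from <B>::=epsilon we get {epsilon}. So FIRST(<B>) = {epsilon, q, r, t}.
FOLLOW(<S>) includes $ since <S> is the start symbol.
FOLLOW(<S>): in <H>::=<S> q <B>, <S> is followed by q <B> with FIRST {q}; in <B>::=<S> q u, <S> is followed by q u with FIRST {q}. Thus FOLLOW(<S>) = {$, q}.
FOLLOW(<H>): in <S>::=<H> t <H> <H> (occurrence 1), <H> is followed by t <H> <H> with FIRST {t}; in <S>::=<H> t <H> <H> (occurrence 2), <H> is followed by <H> with FIRST {epsilon, q, r, t}; in <S>::=<H> t <H> <H> (occurrence 2), the suffix after <H> is nullable, so FOLLOW(<H>) ⊇ FOLLOW(<S>) = {$, q}; in <S>::=<H> t <H> <H> (occurrence 3), the suffix after <H> is empty, so FOLLOW(<H>) ⊇ FOLLOW(<S>) = {$, q}. Thus FOLLOW(<H>) = {$, q, r, t}.
FOLLOW(<B>): in <H>::=<S> q <B>, the suffix after <B> is empty, so FOLLOW(<B>) ⊇ FOLLOW(<H>) = {$, q, r, t}. Thus FOLLOW(<B>) = {$, q, r, t}.

{$, q, r, t}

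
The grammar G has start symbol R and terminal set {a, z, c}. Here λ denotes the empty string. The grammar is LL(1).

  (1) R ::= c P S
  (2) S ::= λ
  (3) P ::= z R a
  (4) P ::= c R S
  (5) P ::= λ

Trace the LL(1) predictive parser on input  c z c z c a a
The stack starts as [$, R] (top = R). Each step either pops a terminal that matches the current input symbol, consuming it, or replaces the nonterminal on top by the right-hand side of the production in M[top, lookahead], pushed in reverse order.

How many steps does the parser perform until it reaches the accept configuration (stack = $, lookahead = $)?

16

step 1: stack=$ R  input=c z c z c a a $  — expand R ::= c P S
step 2: stack=$ S P c  input=c z c z c a a $  — match c
step 3: stack=$ S P  input=z c z c a a $  — expand P ::= z R a
step 4: stack=$ S a R z  input=z c z c a a $  — match z
step 5: stack=$ S a R  input=c z c a a $  — expand R ::= c P S
step 6: stack=$ S a S P c  input=c z c a a $  — match c
step 7: stack=$ S a S P  input=z c a a $  — expand P ::= z R a
step 8: stack=$ S a S a R z  input=z c a a $  — match z
step 9: stack=$ S a S a R  input=c a a $  — expand R ::= c P S
step 10: stack=$ S a S a S P c  input=c a a $  — match c
step 11: stack=$ S a S a S P  input=a a $  — expand P ::= λ
step 12: stack=$ S a S a S  input=a a $  — expand S ::= λ
step 13: stack=$ S a S a  input=a a $  — match a
step 14: stack=$ S a S  input=a $  — expand S ::= λ
step 15: stack=$ S a  input=a $  — match a
step 16: stack=$ S  input=$  — expand S ::= λ
Accept reached after 16 steps.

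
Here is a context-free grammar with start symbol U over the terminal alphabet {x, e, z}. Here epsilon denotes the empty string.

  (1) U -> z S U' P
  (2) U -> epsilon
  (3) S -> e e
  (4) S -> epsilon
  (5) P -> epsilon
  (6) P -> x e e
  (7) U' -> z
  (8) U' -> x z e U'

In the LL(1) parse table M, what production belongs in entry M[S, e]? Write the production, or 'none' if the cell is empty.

S -> e e

FIRST(U) = {epsilon, z}
FIRST(S) = {epsilon, e}
FIRST(P) = {epsilon, x}
FIRST(U') = {x, z}
FOLLOW(U) includes $ since U is the start symbol.
FOLLOW(S): in U->z S U' P, S is followed by U' P with FIRST {x, z}. Thus FOLLOW(S) = {x, z}.
For S -> e e: FIRST(e e) = {e}, so it goes in M[S, t] for t ∈ {e}.
For S -> epsilon: FIRST(epsilon) = {epsilon}, so it goes in M[S, t] for t ∈ {}; since epsilon ∈ FIRST, also for every t ∈ FOLLOW(S) = {x, z}.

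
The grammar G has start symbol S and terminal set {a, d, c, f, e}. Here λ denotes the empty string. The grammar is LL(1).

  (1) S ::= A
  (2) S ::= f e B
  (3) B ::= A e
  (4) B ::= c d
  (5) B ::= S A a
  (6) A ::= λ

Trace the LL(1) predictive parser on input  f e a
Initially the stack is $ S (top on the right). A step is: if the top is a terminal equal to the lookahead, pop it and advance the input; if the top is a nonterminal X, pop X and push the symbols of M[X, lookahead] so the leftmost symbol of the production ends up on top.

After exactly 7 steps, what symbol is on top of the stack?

a

     Stack    Input    Action
  1  $ S      f e a $  expand S ::= f e B
  2  $ B e f  f e a $  match f
  3  $ B e    e a $    match e
  4  $ B      a $      expand B ::= S A a
  5  $ a A S  a $      expand S ::= A
  6  $ a A A  a $      expand A ::= λ
  7  $ a A    a $      expand A ::= λ
Stack after step 7: $ a (top = a).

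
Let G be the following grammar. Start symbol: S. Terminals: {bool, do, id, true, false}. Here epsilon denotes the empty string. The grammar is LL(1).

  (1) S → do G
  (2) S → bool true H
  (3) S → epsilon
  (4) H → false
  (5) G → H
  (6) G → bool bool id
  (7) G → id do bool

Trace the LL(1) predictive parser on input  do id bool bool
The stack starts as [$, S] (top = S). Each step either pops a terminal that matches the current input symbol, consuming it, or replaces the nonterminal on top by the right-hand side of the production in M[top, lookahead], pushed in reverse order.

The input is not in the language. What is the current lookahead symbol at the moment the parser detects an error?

     Stack         Input              Action
  1  $ S           do id bool bool $  expand S → do G
  2  $ G do        do id bool bool $  match do
  3  $ G           id bool bool $     expand G → id do bool
  4  $ bool do id  id bool bool $     match id
  5  $ bool do     bool bool $        error: top is terminal do but lookahead is bool

bool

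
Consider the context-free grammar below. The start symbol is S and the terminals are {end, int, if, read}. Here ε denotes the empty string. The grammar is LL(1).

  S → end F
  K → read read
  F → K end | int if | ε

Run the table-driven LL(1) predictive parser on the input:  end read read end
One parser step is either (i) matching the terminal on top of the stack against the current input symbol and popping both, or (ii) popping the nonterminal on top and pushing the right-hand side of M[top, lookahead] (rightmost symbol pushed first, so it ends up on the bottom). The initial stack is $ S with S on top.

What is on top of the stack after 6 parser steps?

     Stack            Input                Action
  1  $ S              end read read end $  expand S → end F
  2  $ F end          end read read end $  match end
  3  $ F              read read end $      expand F → K end
  4  $ end K          read read end $      expand K → read read
  5  $ end read read  read read end $      match read
  6  $ end read       read end $           match read
Stack after step 6: $ end (top = end).

end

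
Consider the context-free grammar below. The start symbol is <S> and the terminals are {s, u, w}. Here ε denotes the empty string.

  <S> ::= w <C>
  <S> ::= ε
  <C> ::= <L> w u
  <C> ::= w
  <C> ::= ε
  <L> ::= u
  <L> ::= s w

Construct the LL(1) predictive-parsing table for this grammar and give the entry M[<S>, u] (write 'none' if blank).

none

FIRST(<S>) = {ε, w}
FIRST(<L>) = {s, u}
FIRST(<C>) = {ε, s, u, w}  (via <L> w u)
FOLLOW(<S>) includes $ since <S> is the start symbol.
FOLLOW(<S>): <S> appears on no right-hand side. Thus FOLLOW(<S>) = {$}.
For <S> ::= w <C>: FIRST(w <C>) = {w}, so it goes in M[<S>, t] for t ∈ {w}.
For <S> ::= ε: FIRST(ε) = {ε}, so it goes in M[<S>, t] for t ∈ {}; since ε ∈ FIRST, also for every t ∈ FOLLOW(<S>) = {$}.
None of these place a production in M[<S>, u].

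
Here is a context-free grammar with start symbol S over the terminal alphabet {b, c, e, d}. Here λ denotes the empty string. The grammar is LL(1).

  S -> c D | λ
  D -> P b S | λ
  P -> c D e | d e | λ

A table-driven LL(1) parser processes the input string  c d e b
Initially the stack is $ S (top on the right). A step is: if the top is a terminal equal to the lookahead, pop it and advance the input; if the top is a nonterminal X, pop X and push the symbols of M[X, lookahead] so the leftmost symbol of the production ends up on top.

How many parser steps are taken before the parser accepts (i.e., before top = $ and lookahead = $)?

8

     Stack      Input      Action
  1  $ S        c d e b $  expand S -> c D
  2  $ D c      c d e b $  match c
  3  $ D        d e b $    expand D -> P b S
  4  $ S b P    d e b $    expand P -> d e
  5  $ S b e d  d e b $    match d
  6  $ S b e    e b $      match e
  7  $ S b      b $        match b
  8  $ S        $          expand S -> λ
Accept reached after 8 steps.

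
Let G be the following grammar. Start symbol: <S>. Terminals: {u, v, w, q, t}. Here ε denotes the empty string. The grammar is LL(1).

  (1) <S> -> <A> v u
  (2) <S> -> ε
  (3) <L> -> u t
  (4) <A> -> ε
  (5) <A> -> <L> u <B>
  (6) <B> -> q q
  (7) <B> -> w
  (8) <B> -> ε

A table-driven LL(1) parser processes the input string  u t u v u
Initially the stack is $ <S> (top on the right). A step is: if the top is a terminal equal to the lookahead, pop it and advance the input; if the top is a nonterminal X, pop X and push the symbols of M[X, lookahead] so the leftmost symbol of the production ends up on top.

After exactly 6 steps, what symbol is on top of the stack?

<B>

     Stack            Input        Action
  1  $ <S>            u t u v u $  expand <S> -> <A> v u
  2  $ u v <A>        u t u v u $  expand <A> -> <L> u <B>
  3  $ u v <B> u <L>  u t u v u $  expand <L> -> u t
  4  $ u v <B> u t u  u t u v u $  match u
  5  $ u v <B> u t    t u v u $    match t
  6  $ u v <B> u      u v u $      match u
Stack after step 6: $ u v <B> (top = <B>).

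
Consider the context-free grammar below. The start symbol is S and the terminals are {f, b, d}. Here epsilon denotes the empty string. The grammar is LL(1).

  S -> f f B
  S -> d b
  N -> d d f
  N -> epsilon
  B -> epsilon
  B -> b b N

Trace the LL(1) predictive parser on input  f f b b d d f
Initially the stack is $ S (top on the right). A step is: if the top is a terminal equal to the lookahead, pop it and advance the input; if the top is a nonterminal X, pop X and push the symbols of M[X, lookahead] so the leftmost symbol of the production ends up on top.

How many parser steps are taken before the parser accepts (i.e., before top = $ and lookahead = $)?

step 1: stack=$ S  input=f f b b d d f $  — expand S -> f f B
step 2: stack=$ B f f  input=f f b b d d f $  — match f
step 3: stack=$ B f  input=f b b d d f $  — match f
step 4: stack=$ B  input=b b d d f $  — expand B -> b b N
step 5: stack=$ N b b  input=b b d d f $  — match b
step 6: stack=$ N b  input=b d d f $  — match b
step 7: stack=$ N  input=d d f $  — expand N -> d d f
step 8: stack=$ f d d  input=d d f $  — match d
step 9: stack=$ f d  input=d f $  — match d
step 10: stack=$ f  input=f $  — match f
Accept reached after 10 steps.

10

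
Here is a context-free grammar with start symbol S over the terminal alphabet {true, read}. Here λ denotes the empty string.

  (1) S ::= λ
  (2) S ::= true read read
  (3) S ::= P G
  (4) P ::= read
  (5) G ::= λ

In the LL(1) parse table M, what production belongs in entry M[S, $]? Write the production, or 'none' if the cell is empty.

S ::= λ

FIRST(P) = {read}
FIRST(G) = {λ}
FIRST(S) = {λ, read, true}  (via P G)
FOLLOW(S) includes $ since S is the start symbol.
FOLLOW(S): S appears on no right-hand side. Thus FOLLOW(S) = {$}.
For S ::= λ: FIRST(λ) = {λ}, so it goes in M[S, t] for t ∈ {}; since λ ∈ FIRST, also for every t ∈ FOLLOW(S) = {$}.
For S ::= true read read: FIRST(true read read) = {true}, so it goes in M[S, t] for t ∈ {true}.
For S ::= P G: FIRST(P G) = {read}, so it goes in M[S, t] for t ∈ {read}.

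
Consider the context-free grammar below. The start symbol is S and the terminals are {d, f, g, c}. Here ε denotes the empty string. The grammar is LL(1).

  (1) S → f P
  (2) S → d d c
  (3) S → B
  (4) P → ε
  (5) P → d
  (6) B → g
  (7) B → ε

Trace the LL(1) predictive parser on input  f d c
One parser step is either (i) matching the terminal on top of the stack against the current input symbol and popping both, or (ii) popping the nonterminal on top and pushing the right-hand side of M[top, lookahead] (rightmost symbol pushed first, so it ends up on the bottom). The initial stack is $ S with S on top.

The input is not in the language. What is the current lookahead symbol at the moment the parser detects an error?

c

step 1: stack=$ S  input=f d c $  — expand S → f P
step 2: stack=$ P f  input=f d c $  — match f
step 3: stack=$ P  input=d c $  — expand P → d
step 4: stack=$ d  input=d c $  — match d
step 5: stack=$  input=c $  — error: stack empty but input remains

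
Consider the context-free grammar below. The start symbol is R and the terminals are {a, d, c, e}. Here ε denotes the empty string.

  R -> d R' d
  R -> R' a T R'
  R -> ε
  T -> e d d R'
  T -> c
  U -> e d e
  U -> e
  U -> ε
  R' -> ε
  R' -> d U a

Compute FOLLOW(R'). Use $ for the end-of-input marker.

FIRST(T) = {c, e}
FIRST(U) = {ε, e}
FIRST(R') = {ε, d}
FIRST(R) = {ε, a, d}  (via R' a T R')
FOLLOW(R) includes $ since R is the start symbol.
FOLLOW(R): R appears on no right-hand side. Thus FOLLOW(R) = {$}.
FOLLOW(T): in R->R' a T R', T is followed by R' with FIRST {ε, d}; in R->R' a T R', the suffix after T is nullable, so FOLLOW(T) ⊇ FOLLOW(R) = {$}. Thus FOLLOW(T) = {$, d}.
FOLLOW(U): in R'->d U a, U is followed by a with FIRST {a}. Thus FOLLOW(U) = {a}.
FOLLOW(R'): in R->d R' d, R' is followed by d with FIRST {d}; in R->R' a T R' (occurrence 1), R' is followed by a T R' with FIRST {a}; in R->R' a T R' (occurrence 2), the suffix after R' is empty, so FOLLOW(R') ⊇ FOLLOW(R) = {$}; in T->e d d R', the suffix after R' is empty, so FOLLOW(R') ⊇ FOLLOW(T) = {$, d}. Thus FOLLOW(R') = {$, a, d}.

{$, a, d}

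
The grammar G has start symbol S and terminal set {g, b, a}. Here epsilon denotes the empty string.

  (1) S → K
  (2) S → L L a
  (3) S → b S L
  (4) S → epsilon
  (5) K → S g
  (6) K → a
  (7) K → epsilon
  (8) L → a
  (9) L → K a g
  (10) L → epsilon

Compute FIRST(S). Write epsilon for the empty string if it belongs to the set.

FIRST(S): from S→K we get {epsilon, a, b, g}; from S→L L a we get {a, b, g}; from S→b S L we get {b}; from S→epsilon we get {epsilon}. So FIRST(S) = {epsilon, a, b, g}.
FIRST(K): from K→S g we get {a, b, g}; from K→a we get {a}; from K→epsilon we get {epsilon}. So FIRST(K) = {epsilon, a, b, g}.
FIRST(L): from L→a we get {a}; from L→K a g we get {a, b, g}; from L→epsilon we get {epsilon}. So FIRST(L) = {epsilon, a, b, g}.

{epsilon, a, b, g}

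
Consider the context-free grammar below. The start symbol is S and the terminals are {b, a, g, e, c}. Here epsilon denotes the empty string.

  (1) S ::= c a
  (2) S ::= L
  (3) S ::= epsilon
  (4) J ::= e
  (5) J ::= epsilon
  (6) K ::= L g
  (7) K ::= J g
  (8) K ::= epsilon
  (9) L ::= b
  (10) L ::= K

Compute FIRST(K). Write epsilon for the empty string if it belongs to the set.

{epsilon, b, e, g}

FIRST(J): from J::=e we get {e}; from J::=epsilon we get {epsilon}. So FIRST(J) = {epsilon, e}.
FIRST(S): from S::=c a we get {c}; from S::=L we get {epsilon, b, e, g}; from S::=epsilon we get {epsilon}. So FIRST(S) = {epsilon, b, c, e, g}.
FIRST(K): from K::=L g we get {b, e, g}; from K::=J g we get {e, g}; from K::=epsilon we get {epsilon}. So FIRST(K) = {epsilon, b, e, g}.
FIRST(L): from L::=b we get {b}; from L::=K we get {epsilon, b, e, g}. So FIRST(L) = {epsilon, b, e, g}.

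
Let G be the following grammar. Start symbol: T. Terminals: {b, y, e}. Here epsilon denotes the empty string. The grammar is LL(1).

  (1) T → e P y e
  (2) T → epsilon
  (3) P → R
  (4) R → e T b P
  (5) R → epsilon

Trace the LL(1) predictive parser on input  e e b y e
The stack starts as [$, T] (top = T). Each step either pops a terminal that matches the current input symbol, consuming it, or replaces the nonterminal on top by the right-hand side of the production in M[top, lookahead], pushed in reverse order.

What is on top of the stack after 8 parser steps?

R

step 1: stack=$ T  input=e e b y e $  — expand T → e P y e
step 2: stack=$ e y P e  input=e e b y e $  — match e
step 3: stack=$ e y P  input=e b y e $  — expand P → R
step 4: stack=$ e y R  input=e b y e $  — expand R → e T b P
step 5: stack=$ e y P b T e  input=e b y e $  — match e
step 6: stack=$ e y P b T  input=b y e $  — expand T → epsilon
step 7: stack=$ e y P b  input=b y e $  — match b
step 8: stack=$ e y P  input=y e $  — expand P → R
Stack after step 8: $ e y R (top = R).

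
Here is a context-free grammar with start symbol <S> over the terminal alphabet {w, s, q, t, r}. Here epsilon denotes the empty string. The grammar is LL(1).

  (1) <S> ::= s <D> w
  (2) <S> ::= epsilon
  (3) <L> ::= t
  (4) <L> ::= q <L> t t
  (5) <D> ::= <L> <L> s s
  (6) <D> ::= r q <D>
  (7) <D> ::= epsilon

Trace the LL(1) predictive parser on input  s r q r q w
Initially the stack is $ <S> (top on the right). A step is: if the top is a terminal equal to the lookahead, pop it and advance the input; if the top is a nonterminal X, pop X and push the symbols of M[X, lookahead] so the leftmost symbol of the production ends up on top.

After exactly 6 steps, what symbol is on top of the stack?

r

     Stack        Input          Action
  1  $ <S>        s r q r q w $  expand <S> ::= s <D> w
  2  $ w <D> s    s r q r q w $  match s
  3  $ w <D>      r q r q w $    expand <D> ::= r q <D>
  4  $ w <D> q r  r q r q w $    match r
  5  $ w <D> q    q r q w $      match q
  6  $ w <D>      r q w $        expand <D> ::= r q <D>
Stack after step 6: $ w <D> q r (top = r).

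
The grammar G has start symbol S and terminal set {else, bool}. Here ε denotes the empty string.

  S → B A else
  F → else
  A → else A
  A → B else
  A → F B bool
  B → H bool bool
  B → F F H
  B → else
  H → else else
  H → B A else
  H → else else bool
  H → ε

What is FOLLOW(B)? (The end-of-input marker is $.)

{bool, else}

FIRST(F) = {else}
FIRST(S) = {bool, else}  (via B A else)
FIRST(A) = {bool, else}  (via B else, F B bool)
FIRST(B) = {bool, else}  (via H bool bool, F F H)
FIRST(H) = {ε, bool, else}  (via B A else)
FOLLOW(S) includes $ since S is the start symbol.
FOLLOW(S): S appears on no right-hand side. Thus FOLLOW(S) = {$}.
FOLLOW(A): in S→B A else, A is followed by else with FIRST {else}; in A→else A, the suffix after A is empty (adds nothing new); in H→B A else, A is followed by else with FIRST {else}. Thus FOLLOW(A) = {else}.
FOLLOW(B): in S→B A else, B is followed by A else with FIRST {bool, else}; in A→B else, B is followed by else with FIRST {else}; in A→F B bool, B is followed by bool with FIRST {bool}; in H→B A else, B is followed by A else with FIRST {bool, else}. Thus FOLLOW(B) = {bool, else}.
FOLLOW(F): in A→F B bool, F is followed by B bool with FIRST {bool, else}; in B→F F H (occurrence 1), F is followed by F H with FIRST {else}; in B→F F H (occurrence 2), F is followed by H with FIRST {ε, bool, else}; in B→F F H (occurrence 2), the suffix after F is nullable, so FOLLOW(F) ⊇ FOLLOW(B) = {bool, else}. Thus FOLLOW(F) = {bool, else}.
FOLLOW(H): in B→H bool bool, H is followed by bool bool with FIRST {bool}; in B→F F H, the suffix after H is empty, so FOLLOW(H) ⊇ FOLLOW(B) = {bool, else}. Thus FOLLOW(H) = {bool, else}.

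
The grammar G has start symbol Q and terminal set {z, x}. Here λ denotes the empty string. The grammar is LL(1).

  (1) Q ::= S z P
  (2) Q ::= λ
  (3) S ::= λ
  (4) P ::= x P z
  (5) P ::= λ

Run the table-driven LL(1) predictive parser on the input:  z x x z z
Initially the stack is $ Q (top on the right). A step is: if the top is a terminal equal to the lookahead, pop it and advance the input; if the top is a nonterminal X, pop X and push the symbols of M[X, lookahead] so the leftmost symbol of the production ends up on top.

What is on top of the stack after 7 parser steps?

P

     Stack      Input        Action
  1  $ Q        z x x z z $  expand Q ::= S z P
  2  $ P z S    z x x z z $  expand S ::= λ
  3  $ P z      z x x z z $  match z
  4  $ P        x x z z $    expand P ::= x P z
  5  $ z P x    x x z z $    match x
  6  $ z P      x z z $      expand P ::= x P z
  7  $ z z P x  x z z $      match x
Stack after step 7: $ z z P (top = P).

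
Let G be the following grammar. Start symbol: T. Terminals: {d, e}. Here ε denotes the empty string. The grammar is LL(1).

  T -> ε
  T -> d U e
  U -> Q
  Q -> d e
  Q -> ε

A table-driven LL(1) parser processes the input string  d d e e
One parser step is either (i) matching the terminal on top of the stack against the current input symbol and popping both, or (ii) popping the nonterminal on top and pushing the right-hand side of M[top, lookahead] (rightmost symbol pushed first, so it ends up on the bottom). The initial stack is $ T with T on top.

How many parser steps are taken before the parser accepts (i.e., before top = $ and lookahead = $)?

step 1: stack=$ T  input=d d e e $  — expand T -> d U e
step 2: stack=$ e U d  input=d d e e $  — match d
step 3: stack=$ e U  input=d e e $  — expand U -> Q
step 4: stack=$ e Q  input=d e e $  — expand Q -> d e
step 5: stack=$ e e d  input=d e e $  — match d
step 6: stack=$ e e  input=e e $  — match e
step 7: stack=$ e  input=e $  — match e
Accept reached after 7 steps.

7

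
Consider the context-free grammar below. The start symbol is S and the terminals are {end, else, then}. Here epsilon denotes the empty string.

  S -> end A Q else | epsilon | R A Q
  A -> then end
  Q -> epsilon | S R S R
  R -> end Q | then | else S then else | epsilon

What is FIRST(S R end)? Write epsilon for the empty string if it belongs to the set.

{else, end, then}

FIRST(A): from A->then end we get {then}. So FIRST(A) = {then}.
FIRST(R): from R->end Q we get {end}; from R->then we get {then}; from R->else S then else we get {else}; from R->epsilon we get {epsilon}. So FIRST(R) = {epsilon, else, end, then}.
FIRST(S): from S->end A Q else we get {end}; from S->epsilon we get {epsilon}; from S->R A Q we get {else, end, then}. So FIRST(S) = {epsilon, else, end, then}.
FIRST(Q): from Q->epsilon we get {epsilon}; from Q->S R S R we get {epsilon, else, end, then}. So FIRST(Q) = {epsilon, else, end, then}.
FIRST(S R end): take FIRST of each symbol in turn, carrying on past any symbol whose FIRST contains epsilon; result {else, end, then}.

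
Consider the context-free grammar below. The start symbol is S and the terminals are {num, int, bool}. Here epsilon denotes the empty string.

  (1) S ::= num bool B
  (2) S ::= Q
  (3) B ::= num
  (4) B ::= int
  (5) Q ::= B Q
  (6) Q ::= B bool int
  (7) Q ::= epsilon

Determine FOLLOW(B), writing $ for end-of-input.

{$, bool, int, num}

FIRST(B): from B::=num we get {num}; from B::=int we get {int}. So FIRST(B) = {int, num}.
FIRST(Q): from Q::=B Q we get {int, num}; from Q::=B bool int we get {int, num}; from Q::=epsilon we get {epsilon}. So FIRST(Q) = {epsilon, int, num}.
FIRST(S): from S::=num bool B we get {num}; from S::=Q we get {epsilon, int, num}. So FIRST(S) = {epsilon, int, num}.
FOLLOW(S) includes $ since S is the start symbol.
FOLLOW(S): S appears on no right-hand side. Thus FOLLOW(S) = {$}.
FOLLOW(Q): in S::=Q, the suffix after Q is empty, so FOLLOW(Q) ⊇ FOLLOW(S) = {$}; in Q::=B Q, the suffix after Q is empty (adds nothing new). Thus FOLLOW(Q) = {$}.
FOLLOW(B): in S::=num bool B, the suffix after B is empty, so FOLLOW(B) ⊇ FOLLOW(S) = {$}; in Q::=B Q, B is followed by Q with FIRST {epsilon, int, num}; in Q::=B Q, the suffix after B is nullable, so FOLLOW(B) ⊇ FOLLOW(Q) = {$}; in Q::=B bool int, B is followed by bool int with FIRST {bool}. Thus FOLLOW(B) = {$, bool, int, num}.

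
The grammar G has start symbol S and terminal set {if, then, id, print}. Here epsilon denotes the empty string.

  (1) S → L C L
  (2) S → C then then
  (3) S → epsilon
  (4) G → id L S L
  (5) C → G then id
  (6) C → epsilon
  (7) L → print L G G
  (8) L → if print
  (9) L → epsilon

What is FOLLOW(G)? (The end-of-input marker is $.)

{$, id, if, print, then}

FIRST(G) = {id}
FIRST(L) = {epsilon, if, print}
FIRST(C) = {epsilon, id}  (via G then id)
FIRST(S) = {epsilon, id, if, print, then}  (via L C L, C then then)
FOLLOW(S) includes $ since S is the start symbol.
FOLLOW(S): in G→id L S L, S is followed by L with FIRST {epsilon, if, print}; in G→id L S L, the suffix after S is nullable, so FOLLOW(S) ⊇ FOLLOW(G) = {$, id, if, print, then}. Thus FOLLOW(S) = {$, id, if, print, then}.
FOLLOW(C): in S→L C L, C is followed by L with FIRST {epsilon, if, print}; in S→L C L, the suffix after C is nullable, so FOLLOW(C) ⊇ FOLLOW(S) = {$, id, if, print, then}; in S→C then then, C is followed by then then with FIRST {then}. Thus FOLLOW(C) = {$, id, if, print, then}.
FOLLOW(G): in C→G then id, G is followed by then id with FIRST {then}; in L→print L G G (occurrence 1), G is followed by G with FIRST {id}; in L→print L G G (occurrence 2), the suffix after G is empty, so FOLLOW(G) ⊇ FOLLOW(L) = {$, id, if, print, then}. Thus FOLLOW(G) = {$, id, if, print, then}.
FOLLOW(L): in S→L C L (occurrence 1), L is followed by C L with FIRST {epsilon, id, if, print}; in S→L C L (occurrence 1), the suffix after L is nullable, so FOLLOW(L) ⊇ FOLLOW(S) = {$, id, if, print, then}; in S→L C L (occurrence 2), the suffix after L is empty, so FOLLOW(L) ⊇ FOLLOW(S) = {$, id, if, print, then}; in G→id L S L (occurrence 1), L is followed by S L with FIRST {epsilon, id, if, print, then}; in G→id L S L (occurrence 1), the suffix after L is nullable, so FOLLOW(L) ⊇ FOLLOW(G) = {$, id, if, print, then}; in G→id L S L (occurrence 2), the suffix after L is empty, so FOLLOW(L) ⊇ FOLLOW(G) = {$, id, if, print, then}; in L→print L G G, L is followed by G G with FIRST {id}. Thus FOLLOW(L) = {$, id, if, print, then}.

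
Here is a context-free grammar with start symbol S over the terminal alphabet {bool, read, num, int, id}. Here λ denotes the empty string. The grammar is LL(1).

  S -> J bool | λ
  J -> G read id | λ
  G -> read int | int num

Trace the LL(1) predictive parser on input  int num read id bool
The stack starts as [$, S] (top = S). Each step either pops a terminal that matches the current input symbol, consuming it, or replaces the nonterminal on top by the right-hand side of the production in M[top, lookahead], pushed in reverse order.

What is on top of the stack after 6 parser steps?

step 1: stack=$ S  input=int num read id bool $  — expand S -> J bool
step 2: stack=$ bool J  input=int num read id bool $  — expand J -> G read id
step 3: stack=$ bool id read G  input=int num read id bool $  — expand G -> int num
step 4: stack=$ bool id read num int  input=int num read id bool $  — match int
step 5: stack=$ bool id read num  input=num read id bool $  — match num
step 6: stack=$ bool id read  input=read id bool $  — match read
Stack after step 6: $ bool id (top = id).

id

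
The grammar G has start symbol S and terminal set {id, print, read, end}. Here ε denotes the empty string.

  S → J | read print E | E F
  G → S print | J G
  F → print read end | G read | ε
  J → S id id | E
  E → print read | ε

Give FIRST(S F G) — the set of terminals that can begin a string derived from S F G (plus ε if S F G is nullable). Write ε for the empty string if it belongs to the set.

FIRST(E) = {ε, print}
FIRST(S) = {ε, id, print, read}  (via J, E F)
FIRST(J) = {ε, id, print, read}  (via S id id, E)
FIRST(G) = {id, print, read}  (via S print, J G)
FIRST(F) = {ε, id, print, read}  (via G read)
FIRST(S F G): take FIRST of each symbol in turn, carrying on past any symbol whose FIRST contains ε; result {id, print, read}.

{id, print, read}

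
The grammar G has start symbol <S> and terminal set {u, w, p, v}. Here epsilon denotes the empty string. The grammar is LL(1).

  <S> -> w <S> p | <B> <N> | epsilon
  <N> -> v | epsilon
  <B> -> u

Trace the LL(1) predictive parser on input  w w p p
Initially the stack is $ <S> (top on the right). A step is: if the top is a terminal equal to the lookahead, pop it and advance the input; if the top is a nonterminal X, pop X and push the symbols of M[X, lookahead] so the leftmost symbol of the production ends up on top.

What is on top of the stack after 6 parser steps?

     Stack        Input      Action
  1  $ <S>        w w p p $  expand <S> -> w <S> p
  2  $ p <S> w    w w p p $  match w
  3  $ p <S>      w p p $    expand <S> -> w <S> p
  4  $ p p <S> w  w p p $    match w
  5  $ p p <S>    p p $      expand <S> -> epsilon
  6  $ p p        p p $      match p
Stack after step 6: $ p (top = p).

p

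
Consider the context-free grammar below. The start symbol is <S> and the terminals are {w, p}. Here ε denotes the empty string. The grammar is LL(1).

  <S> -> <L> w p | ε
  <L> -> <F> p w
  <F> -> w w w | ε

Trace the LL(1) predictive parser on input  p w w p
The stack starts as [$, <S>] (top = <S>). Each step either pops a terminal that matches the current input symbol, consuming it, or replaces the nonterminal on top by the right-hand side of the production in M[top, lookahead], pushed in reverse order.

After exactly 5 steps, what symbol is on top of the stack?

step 1: stack=$ <S>  input=p w w p $  — expand <S> -> <L> w p
step 2: stack=$ p w <L>  input=p w w p $  — expand <L> -> <F> p w
step 3: stack=$ p w w p <F>  input=p w w p $  — expand <F> -> ε
step 4: stack=$ p w w p  input=p w w p $  — match p
step 5: stack=$ p w w  input=w w p $  — match w
Stack after step 5: $ p w (top = w).

w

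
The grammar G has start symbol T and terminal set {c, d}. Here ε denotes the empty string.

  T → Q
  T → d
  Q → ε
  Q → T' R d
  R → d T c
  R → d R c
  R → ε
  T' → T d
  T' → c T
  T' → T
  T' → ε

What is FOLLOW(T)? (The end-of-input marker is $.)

FIRST(R): from R→d T c we get {d}; from R→d R c we get {d}; from R→ε we get {ε}. So FIRST(R) = {ε, d}.
FIRST(T): from T→Q we get {ε, c, d}; from T→d we get {d}. So FIRST(T) = {ε, c, d}.
FIRST(T'): from T'→T d we get {c, d}; from T'→c T we get {c}; from T'→T we get {ε, c, d}; from T'→ε we get {ε}. So FIRST(T') = {ε, c, d}.
FIRST(Q): from Q→ε we get {ε}; from Q→T' R d we get {c, d}. So FIRST(Q) = {ε, c, d}.
FOLLOW(T) includes $ since T is the start symbol.
FOLLOW(R): in Q→T' R d, R is followed by d with FIRST {d}; in R→d R c, R is followed by c with FIRST {c}. Thus FOLLOW(R) = {c, d}.
FOLLOW(T'): in Q→T' R d, T' is followed by R d with FIRST {d}. Thus FOLLOW(T') = {d}.
FOLLOW(T): in R→d T c, T is followed by c with FIRST {c}; in T'→T d, T is followed by d with FIRST {d}; in T'→c T, the suffix after T is empty, so FOLLOW(T) ⊇ FOLLOW(T') = {d}; in T'→T, the suffix after T is empty, so FOLLOW(T) ⊇ FOLLOW(T') = {d}. Thus FOLLOW(T) = {$, c, d}.
FOLLOW(Q): in T→Q, the suffix after Q is empty, so FOLLOW(Q) ⊇ FOLLOW(T) = {$, c, d}. Thus FOLLOW(Q) = {$, c, d}.

{$, c, d}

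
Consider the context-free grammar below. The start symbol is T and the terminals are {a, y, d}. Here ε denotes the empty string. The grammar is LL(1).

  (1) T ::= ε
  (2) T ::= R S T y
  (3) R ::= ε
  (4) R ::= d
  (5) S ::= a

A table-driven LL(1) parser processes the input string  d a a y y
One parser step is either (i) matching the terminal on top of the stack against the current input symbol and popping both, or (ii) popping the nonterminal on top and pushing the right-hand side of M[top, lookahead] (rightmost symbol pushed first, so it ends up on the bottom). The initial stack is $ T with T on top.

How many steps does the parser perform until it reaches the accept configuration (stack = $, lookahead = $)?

12

      Stack        Input        Action
   1  $ T          d a a y y $  expand T ::= R S T y
   2  $ y T S R    d a a y y $  expand R ::= d
   3  $ y T S d    d a a y y $  match d
   4  $ y T S      a a y y $    expand S ::= a
   5  $ y T a      a a y y $    match a
   6  $ y T        a y y $      expand T ::= R S T y
   7  $ y y T S R  a y y $      expand R ::= ε
   8  $ y y T S    a y y $      expand S ::= a
   9  $ y y T a    a y y $      match a
  10  $ y y T      y y $        expand T ::= ε
  11  $ y y        y y $        match y
  12  $ y          y $          match y
Accept reached after 12 steps.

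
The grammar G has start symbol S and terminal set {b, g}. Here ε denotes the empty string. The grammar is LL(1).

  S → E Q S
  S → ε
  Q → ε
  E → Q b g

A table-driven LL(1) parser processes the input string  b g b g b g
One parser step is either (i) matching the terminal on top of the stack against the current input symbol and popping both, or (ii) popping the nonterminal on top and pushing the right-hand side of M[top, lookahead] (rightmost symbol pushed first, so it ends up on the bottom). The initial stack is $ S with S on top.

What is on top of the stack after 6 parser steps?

     Stack        Input          Action
  1  $ S          b g b g b g $  expand S → E Q S
  2  $ S Q E      b g b g b g $  expand E → Q b g
  3  $ S Q g b Q  b g b g b g $  expand Q → ε
  4  $ S Q g b    b g b g b g $  match b
  5  $ S Q g      g b g b g $    match g
  6  $ S Q        b g b g $      expand Q → ε
Stack after step 6: $ S (top = S).

S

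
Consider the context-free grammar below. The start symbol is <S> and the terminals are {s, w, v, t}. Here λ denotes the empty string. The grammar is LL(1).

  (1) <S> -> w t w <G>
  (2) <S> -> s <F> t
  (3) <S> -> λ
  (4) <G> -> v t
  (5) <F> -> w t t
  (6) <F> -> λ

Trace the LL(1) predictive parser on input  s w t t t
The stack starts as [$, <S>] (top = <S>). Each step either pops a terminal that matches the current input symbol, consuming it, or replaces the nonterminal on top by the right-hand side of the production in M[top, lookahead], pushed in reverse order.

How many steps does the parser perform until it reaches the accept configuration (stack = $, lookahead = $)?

step 1: stack=$ <S>  input=s w t t t $  — expand <S> -> s <F> t
step 2: stack=$ t <F> s  input=s w t t t $  — match s
step 3: stack=$ t <F>  input=w t t t $  — expand <F> -> w t t
step 4: stack=$ t t t w  input=w t t t $  — match w
step 5: stack=$ t t t  input=t t t $  — match t
step 6: stack=$ t t  input=t t $  — match t
step 7: stack=$ t  input=t $  — match t
Accept reached after 7 steps.

7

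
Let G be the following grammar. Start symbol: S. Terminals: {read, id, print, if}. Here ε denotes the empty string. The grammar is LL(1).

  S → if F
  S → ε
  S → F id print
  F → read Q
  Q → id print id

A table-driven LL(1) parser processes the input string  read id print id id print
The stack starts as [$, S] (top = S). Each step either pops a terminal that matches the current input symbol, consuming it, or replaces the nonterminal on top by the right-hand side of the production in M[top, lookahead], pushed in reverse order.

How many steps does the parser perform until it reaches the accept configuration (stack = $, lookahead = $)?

step 1: stack=$ S  input=read id print id id print $  — expand S → F id print
step 2: stack=$ print id F  input=read id print id id print $  — expand F → read Q
step 3: stack=$ print id Q read  input=read id print id id print $  — match read
step 4: stack=$ print id Q  input=id print id id print $  — expand Q → id print id
step 5: stack=$ print id id print id  input=id print id id print $  — match id
step 6: stack=$ print id id print  input=print id id print $  — match print
step 7: stack=$ print id id  input=id id print $  — match id
step 8: stack=$ print id  input=id print $  — match id
step 9: stack=$ print  input=print $  — match print
Accept reached after 9 steps.

9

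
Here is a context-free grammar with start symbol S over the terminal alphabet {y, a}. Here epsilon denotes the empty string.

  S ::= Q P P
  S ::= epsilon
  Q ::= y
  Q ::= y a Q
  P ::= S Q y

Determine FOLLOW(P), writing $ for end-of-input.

{$, y}

FIRST(Q): from Q::=y we get {y}; from Q::=y a Q we get {y}. So FIRST(Q) = {y}.
FIRST(S): from S::=Q P P we get {y}; from S::=epsilon we get {epsilon}. So FIRST(S) = {epsilon, y}.
FIRST(P): from P::=S Q y we get {y}. So FIRST(P) = {y}.
FOLLOW(S) includes $ since S is the start symbol.
FOLLOW(S): in P::=S Q y, S is followed by Q y with FIRST {y}. Thus FOLLOW(S) = {$, y}.
FOLLOW(Q): in S::=Q P P, Q is followed by P P with FIRST {y}; in Q::=y a Q, the suffix after Q is empty (adds nothing new); in P::=S Q y, Q is followed by y with FIRST {y}. Thus FOLLOW(Q) = {y}.
FOLLOW(P): in S::=Q P P (occurrence 1), P is followed by P with FIRST {y}; in S::=Q P P (occurrence 2), the suffix after P is empty, so FOLLOW(P) ⊇ FOLLOW(S) = {$, y}. Thus FOLLOW(P) = {$, y}.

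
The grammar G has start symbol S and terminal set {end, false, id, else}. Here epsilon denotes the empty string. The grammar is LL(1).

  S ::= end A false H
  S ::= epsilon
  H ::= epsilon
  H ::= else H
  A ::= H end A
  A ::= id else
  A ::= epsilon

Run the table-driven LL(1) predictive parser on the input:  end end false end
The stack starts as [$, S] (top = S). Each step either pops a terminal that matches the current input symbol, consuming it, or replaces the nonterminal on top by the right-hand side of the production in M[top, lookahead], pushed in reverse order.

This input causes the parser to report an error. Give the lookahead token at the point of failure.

step 1: stack=$ S  input=end end false end $  — expand S ::= end A false H
step 2: stack=$ H false A end  input=end end false end $  — match end
step 3: stack=$ H false A  input=end false end $  — expand A ::= H end A
step 4: stack=$ H false A end H  input=end false end $  — expand H ::= epsilon
step 5: stack=$ H false A end  input=end false end $  — match end
step 6: stack=$ H false A  input=false end $  — expand A ::= epsilon
step 7: stack=$ H false  input=false end $  — match false
step 8: stack=$ H  input=end $  — expand H ::= epsilon
step 9: stack=$  input=end $  — error: stack empty but input remains

end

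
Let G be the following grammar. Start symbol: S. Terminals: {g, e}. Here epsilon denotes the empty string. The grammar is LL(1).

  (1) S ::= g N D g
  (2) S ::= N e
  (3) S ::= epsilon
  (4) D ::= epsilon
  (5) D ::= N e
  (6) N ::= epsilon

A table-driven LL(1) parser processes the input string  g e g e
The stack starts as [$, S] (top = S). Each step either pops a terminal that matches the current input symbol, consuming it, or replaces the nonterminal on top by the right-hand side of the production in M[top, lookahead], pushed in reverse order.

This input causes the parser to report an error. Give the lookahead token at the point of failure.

     Stack      Input      Action
  1  $ S        g e g e $  expand S ::= g N D g
  2  $ g D N g  g e g e $  match g
  3  $ g D N    e g e $    expand N ::= epsilon
  4  $ g D      e g e $    expand D ::= N e
  5  $ g e N    e g e $    expand N ::= epsilon
  6  $ g e      e g e $    match e
  7  $ g        g e $      match g
  8  $          e $        error: stack empty but input remains

e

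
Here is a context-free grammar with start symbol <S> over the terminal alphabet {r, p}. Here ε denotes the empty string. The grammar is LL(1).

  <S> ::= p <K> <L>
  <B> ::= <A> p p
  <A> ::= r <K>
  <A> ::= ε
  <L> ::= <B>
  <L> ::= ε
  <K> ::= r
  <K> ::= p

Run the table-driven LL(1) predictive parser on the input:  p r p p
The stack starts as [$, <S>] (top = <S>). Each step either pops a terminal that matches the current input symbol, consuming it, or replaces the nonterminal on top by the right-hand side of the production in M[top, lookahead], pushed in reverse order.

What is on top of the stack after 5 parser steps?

     Stack        Input      Action
  1  $ <S>        p r p p $  expand <S> ::= p <K> <L>
  2  $ <L> <K> p  p r p p $  match p
  3  $ <L> <K>    r p p $    expand <K> ::= r
  4  $ <L> r      r p p $    match r
  5  $ <L>        p p $      expand <L> ::= <B>
Stack after step 5: $ <B> (top = <B>).

<B>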